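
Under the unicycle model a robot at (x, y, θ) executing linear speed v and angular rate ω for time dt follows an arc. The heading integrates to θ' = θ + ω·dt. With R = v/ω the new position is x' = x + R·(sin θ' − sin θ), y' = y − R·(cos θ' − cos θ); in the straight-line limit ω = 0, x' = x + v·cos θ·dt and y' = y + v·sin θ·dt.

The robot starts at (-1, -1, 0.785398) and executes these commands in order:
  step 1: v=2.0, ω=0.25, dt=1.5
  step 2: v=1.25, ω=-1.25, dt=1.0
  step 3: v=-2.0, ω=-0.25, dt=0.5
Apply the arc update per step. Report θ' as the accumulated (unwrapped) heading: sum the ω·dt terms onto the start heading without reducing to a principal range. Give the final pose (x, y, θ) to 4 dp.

step 1: θ'=1.1604 (R=8.0000) → pose (0.6788, 1.4651, 1.1604)
step 2: θ'=-0.0896 (R=-1.0000) → pose (1.6853, 2.0621, -0.0896)
step 3: θ'=-0.2146 (R=8.0000) → pose (0.6975, 2.2135, -0.2146)

(0.6975, 2.2135, -0.2146)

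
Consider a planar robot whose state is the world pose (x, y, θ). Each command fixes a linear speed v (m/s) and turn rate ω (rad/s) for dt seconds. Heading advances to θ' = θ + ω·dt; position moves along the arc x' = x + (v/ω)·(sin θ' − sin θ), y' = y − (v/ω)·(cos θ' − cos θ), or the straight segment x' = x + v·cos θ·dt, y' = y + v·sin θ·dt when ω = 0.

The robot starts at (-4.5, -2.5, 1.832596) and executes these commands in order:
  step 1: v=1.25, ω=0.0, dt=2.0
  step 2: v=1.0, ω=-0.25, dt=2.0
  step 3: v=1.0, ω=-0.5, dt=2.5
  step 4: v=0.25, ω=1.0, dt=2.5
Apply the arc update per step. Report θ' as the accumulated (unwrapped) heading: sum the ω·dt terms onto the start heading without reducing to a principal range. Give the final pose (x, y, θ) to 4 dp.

step 1: θ'=1.8326 (straight) → pose (-5.1470, -0.0852, 1.8326)
step 2: θ'=1.3326 (R=-4.0000) → pose (-5.1704, 1.8939, 1.3326)
step 3: θ'=0.0826 (R=-2.0000) → pose (-3.3919, 3.4152, 0.0826)
step 4: θ'=2.5826 (R=0.2500) → pose (-3.2799, 3.8763, 2.5826)

(-3.2799, 3.8763, 2.5826)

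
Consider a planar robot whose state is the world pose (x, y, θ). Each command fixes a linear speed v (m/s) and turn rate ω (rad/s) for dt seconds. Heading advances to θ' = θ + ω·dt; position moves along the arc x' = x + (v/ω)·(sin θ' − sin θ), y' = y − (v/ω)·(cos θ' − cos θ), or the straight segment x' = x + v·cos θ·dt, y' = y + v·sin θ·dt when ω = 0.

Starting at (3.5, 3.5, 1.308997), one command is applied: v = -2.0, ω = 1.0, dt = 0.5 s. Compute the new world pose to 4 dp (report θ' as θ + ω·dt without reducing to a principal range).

θ' = 1.3090 + 1.0·0.5 = 1.8090
R = v/ω = -2.0/1.0 = -2.0000
x' = 3.5 + -2.0000·(sin 1.8090 − sin 1.3090) = 3.4883
y' = 3.5 − -2.0000·(cos 1.8090 − cos 1.3090) = 2.5105

(3.4883, 2.5105, 1.8090)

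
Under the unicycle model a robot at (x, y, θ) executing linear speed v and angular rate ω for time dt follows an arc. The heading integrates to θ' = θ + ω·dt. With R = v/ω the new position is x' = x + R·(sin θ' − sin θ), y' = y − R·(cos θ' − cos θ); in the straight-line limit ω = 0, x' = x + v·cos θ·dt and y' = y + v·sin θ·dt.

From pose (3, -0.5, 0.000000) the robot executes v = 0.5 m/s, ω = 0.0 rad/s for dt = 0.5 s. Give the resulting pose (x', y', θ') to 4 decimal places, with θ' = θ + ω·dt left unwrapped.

θ' = 0.0000 + 0.0·0.5 = 0.0000
ω = 0 → straight: x' = 3 + 0.5·cos(0.0000)·0.5 = 3.2500
y' = -0.5 + 0.5·sin(0.0000)·0.5 = -0.5000

(3.2500, -0.5000, 0.0000)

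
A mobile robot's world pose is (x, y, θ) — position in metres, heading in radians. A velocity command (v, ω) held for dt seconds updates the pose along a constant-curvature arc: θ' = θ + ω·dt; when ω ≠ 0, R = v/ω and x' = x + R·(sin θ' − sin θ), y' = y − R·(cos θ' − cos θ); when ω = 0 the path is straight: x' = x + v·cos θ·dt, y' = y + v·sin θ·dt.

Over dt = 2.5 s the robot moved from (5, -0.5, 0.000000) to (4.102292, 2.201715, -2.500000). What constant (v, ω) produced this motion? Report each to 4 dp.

Δθ = -2.500000 − 0.000000 = -2.500000
ω = Δθ/dt = -2.500000/2.5 = -1.0000
R = −Δy/(cos θ' − cos θ) = 1.5000
v = R·ω = 1.5000·-1.0000 = -1.5000

v = -1.5000, ω = -1.0000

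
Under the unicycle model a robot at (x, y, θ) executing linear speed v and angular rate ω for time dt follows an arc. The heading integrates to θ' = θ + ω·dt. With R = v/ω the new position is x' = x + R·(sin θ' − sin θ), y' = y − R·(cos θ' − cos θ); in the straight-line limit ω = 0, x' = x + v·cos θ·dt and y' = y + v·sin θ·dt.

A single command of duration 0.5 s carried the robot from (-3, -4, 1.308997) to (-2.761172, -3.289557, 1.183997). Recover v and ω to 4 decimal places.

Δθ = 1.183997 − 1.308997 = -0.125000
ω = Δθ/dt = -0.125000/0.5 = -0.2500
R = −Δy/(cos θ' − cos θ) = -6.0000
v = R·ω = -6.0000·-0.2500 = 1.5000

v = 1.5000, ω = -0.2500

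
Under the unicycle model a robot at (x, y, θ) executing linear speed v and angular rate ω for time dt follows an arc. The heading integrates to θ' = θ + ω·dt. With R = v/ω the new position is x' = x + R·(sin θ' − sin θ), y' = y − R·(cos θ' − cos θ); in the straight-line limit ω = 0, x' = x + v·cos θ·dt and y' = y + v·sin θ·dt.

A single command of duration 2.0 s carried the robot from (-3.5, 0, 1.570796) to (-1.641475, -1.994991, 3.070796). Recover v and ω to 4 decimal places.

v = -1.5000, ω = 0.7500

Δθ = 3.070796 − 1.570796 = 1.500000
ω = Δθ/dt = 1.500000/2.0 = 0.7500
R = −Δy/(cos θ' − cos θ) = -2.0000
v = R·ω = -2.0000·0.7500 = -1.5000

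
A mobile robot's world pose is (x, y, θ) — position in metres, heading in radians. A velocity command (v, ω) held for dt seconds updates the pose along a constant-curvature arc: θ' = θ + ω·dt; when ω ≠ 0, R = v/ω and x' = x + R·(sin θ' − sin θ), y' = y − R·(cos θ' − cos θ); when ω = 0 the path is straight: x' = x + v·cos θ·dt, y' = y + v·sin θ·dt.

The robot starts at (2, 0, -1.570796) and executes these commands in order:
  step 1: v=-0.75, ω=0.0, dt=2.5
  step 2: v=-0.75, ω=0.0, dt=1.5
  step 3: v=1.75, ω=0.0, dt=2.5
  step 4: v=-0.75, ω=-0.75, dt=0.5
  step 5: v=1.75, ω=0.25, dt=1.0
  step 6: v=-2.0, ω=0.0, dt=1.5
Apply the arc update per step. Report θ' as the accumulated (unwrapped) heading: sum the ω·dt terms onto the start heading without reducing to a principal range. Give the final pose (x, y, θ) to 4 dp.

step 1: θ'=-1.5708 (straight) → pose (2.0000, 1.8750, -1.5708)
step 2: θ'=-1.5708 (straight) → pose (2.0000, 3.0000, -1.5708)
step 3: θ'=-1.5708 (straight) → pose (2.0000, -1.3750, -1.5708)
step 4: θ'=-1.9458 (R=1.0000) → pose (2.0695, -1.0087, -1.9458)
step 5: θ'=-1.6958 (R=7.0000) → pose (1.6377, -2.6999, -1.6958)
step 6: θ'=-1.6958 (straight) → pose (2.0117, 0.2767, -1.6958)

(2.0117, 0.2767, -1.6958)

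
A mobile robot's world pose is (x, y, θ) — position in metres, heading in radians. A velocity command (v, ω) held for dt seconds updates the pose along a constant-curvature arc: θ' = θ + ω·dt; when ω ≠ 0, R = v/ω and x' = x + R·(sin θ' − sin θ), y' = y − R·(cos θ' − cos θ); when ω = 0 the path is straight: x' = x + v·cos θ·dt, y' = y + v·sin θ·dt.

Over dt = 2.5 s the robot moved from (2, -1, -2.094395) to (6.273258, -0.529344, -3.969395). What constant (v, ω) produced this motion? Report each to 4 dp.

Δθ = -3.969395 − -2.094395 = -1.875000
ω = Δθ/dt = -1.875000/2.5 = -0.7500
R = Δx/(sin θ' − sin θ) = 2.6667
v = R·ω = 2.6667·-0.7500 = -2.0000

v = -2.0000, ω = -0.7500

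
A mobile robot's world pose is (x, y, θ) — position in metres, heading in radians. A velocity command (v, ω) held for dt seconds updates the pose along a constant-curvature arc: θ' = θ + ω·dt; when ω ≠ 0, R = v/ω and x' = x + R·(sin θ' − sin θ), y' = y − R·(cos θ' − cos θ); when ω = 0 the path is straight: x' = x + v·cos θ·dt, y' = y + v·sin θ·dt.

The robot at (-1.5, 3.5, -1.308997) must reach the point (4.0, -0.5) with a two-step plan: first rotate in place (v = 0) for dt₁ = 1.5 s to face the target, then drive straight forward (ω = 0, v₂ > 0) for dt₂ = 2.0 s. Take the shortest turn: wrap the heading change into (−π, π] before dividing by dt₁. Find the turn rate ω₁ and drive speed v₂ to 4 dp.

ω₁ = 0.4535, v₂ = 3.4004

heading to target = atan2(-0.5−3.5, 4−-1.5) = -0.6288
Δθ = wrap(-0.6288 − -1.3090) = 0.6802; ω₁ = Δθ/dt₁ = 0.4535
distance = √((4−-1.5)² + (-0.5−3.5)²) = 6.8007; v₂ = distance/dt₂ = 3.4004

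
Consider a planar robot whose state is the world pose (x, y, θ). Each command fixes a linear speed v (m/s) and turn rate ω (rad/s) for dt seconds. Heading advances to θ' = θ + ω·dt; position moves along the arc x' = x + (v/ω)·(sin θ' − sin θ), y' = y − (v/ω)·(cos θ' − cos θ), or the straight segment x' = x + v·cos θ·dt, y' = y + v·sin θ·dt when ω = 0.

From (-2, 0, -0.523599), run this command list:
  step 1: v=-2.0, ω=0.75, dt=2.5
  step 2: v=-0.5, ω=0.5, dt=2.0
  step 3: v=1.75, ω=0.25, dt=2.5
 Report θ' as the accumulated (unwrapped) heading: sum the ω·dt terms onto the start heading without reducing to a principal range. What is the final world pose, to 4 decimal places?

(-9.4929, -0.6716, 2.9764)

step 1: θ'=1.3514 (R=-2.6667) → pose (-5.9361, -1.7290, 1.3514)
step 2: θ'=2.3514 (R=-1.0000) → pose (-5.6705, -2.6504, 2.3514)
step 3: θ'=2.9764 (R=7.0000) → pose (-9.4929, -0.6716, 2.9764)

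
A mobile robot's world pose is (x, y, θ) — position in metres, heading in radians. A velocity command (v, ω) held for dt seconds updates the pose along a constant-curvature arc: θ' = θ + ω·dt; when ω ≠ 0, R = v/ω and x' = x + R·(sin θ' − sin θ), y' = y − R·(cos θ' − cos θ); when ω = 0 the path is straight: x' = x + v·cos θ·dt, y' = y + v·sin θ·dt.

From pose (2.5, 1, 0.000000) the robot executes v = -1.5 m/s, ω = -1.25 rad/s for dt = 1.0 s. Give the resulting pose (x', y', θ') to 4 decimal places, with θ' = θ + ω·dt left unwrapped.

(1.3612, 1.8216, -1.2500)

θ' = 0.0000 + -1.25·1.0 = -1.2500
R = v/ω = -1.5/-1.25 = 1.2000
x' = 2.5 + 1.2000·(sin -1.2500 − sin 0.0000) = 1.3612
y' = 1 − 1.2000·(cos -1.2500 − cos 0.0000) = 1.8216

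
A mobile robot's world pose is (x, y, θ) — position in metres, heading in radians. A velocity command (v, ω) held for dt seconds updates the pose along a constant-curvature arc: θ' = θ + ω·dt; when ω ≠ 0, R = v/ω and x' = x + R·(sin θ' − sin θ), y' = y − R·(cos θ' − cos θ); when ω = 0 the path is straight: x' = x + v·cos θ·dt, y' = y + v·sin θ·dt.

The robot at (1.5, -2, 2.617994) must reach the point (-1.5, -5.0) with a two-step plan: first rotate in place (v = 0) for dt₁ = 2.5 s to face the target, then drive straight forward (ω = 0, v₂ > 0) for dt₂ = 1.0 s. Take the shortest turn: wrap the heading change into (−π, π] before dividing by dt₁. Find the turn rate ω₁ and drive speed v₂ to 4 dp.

ω₁ = 0.5236, v₂ = 4.2426

heading to target = atan2(-5−-2, -1.5−1.5) = -2.3562
Δθ = wrap(-2.3562 − 2.6180) = 1.3090; ω₁ = Δθ/dt₁ = 0.5236
distance = √((-1.5−1.5)² + (-5−-2)²) = 4.2426; v₂ = distance/dt₂ = 4.2426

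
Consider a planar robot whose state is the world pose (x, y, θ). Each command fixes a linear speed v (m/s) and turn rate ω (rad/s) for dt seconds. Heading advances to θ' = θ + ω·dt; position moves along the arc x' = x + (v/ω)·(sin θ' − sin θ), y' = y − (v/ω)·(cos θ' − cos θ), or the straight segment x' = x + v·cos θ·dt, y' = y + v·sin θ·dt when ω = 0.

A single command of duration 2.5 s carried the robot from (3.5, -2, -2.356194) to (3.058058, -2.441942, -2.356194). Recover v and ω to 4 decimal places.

Δθ = -2.356194 − -2.356194 = 0.000000
ω = Δθ/dt = 0.000000/2.5 = 0.0000
ω = 0 → v = (Δx·cos θ + Δy·sin θ)/dt = 0.2500

v = 0.2500, ω = 0.0000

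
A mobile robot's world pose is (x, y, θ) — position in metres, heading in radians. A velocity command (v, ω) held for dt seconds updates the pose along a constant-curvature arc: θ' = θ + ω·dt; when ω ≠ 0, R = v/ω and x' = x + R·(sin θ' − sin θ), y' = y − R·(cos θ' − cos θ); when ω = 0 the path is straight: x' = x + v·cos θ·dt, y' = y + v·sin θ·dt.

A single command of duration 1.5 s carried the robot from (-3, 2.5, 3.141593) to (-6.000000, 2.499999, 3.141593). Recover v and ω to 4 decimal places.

v = 2.0000, ω = 0.0000

Δθ = 3.141593 − 3.141593 = 0.000000
ω = Δθ/dt = 0.000000/1.5 = 0.0000
ω = 0 → v = (Δx·cos θ + Δy·sin θ)/dt = 2.0000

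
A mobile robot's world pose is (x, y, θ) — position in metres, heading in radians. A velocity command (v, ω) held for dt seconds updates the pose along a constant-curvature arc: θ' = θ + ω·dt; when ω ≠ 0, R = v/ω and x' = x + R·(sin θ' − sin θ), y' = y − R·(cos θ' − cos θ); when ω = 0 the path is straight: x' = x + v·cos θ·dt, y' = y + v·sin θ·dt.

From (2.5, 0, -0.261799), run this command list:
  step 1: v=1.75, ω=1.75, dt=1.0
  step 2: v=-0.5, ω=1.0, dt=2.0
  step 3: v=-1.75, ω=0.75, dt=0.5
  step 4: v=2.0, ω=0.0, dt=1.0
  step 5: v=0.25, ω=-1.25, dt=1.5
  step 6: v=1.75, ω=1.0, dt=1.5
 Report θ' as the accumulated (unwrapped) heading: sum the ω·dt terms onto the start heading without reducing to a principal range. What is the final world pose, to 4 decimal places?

(1.1616, 0.4991, 3.4882)

step 1: θ'=1.4882 (R=1.0000) → pose (3.7554, 0.8834, 1.4882)
step 2: θ'=3.4882 (R=-0.5000) → pose (4.4236, 0.3719, 3.4882)
step 3: θ'=3.8632 (R=-2.3333) → pose (5.1723, 0.8147, 3.8632)
step 4: θ'=3.8632 (straight) → pose (3.6708, -0.5064, 3.8632)
step 5: θ'=1.9882 (R=-0.2000) → pose (3.3559, -0.4374, 1.9882)
step 6: θ'=3.4882 (R=1.7500) → pose (1.1616, 0.4991, 3.4882)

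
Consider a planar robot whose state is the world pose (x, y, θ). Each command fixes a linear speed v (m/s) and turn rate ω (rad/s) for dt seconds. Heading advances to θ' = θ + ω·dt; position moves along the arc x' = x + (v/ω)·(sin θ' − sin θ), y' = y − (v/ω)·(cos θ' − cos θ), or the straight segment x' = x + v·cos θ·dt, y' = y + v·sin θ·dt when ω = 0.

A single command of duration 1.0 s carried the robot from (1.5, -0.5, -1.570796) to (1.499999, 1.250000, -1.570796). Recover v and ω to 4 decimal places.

Δθ = -1.570796 − -1.570796 = 0.000000
ω = Δθ/dt = 0.000000/1.0 = 0.0000
ω = 0 → v = (Δx·cos θ + Δy·sin θ)/dt = -1.7500

v = -1.7500, ω = 0.0000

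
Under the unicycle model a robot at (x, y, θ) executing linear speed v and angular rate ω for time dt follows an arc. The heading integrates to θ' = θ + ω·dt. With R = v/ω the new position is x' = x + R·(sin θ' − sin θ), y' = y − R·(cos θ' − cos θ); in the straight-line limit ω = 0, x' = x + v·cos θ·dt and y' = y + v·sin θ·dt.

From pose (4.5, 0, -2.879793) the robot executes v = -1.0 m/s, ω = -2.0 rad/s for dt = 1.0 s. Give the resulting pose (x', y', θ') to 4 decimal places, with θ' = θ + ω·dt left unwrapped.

θ' = -2.8798 + -2.0·1.0 = -4.8798
R = v/ω = -1.0/-2.0 = 0.5000
x' = 4.5 + 0.5000·(sin -4.8798 − sin -2.8798) = 5.1224
y' = 0 − 0.5000·(cos -4.8798 − cos -2.8798) = -0.5663

(5.1224, -0.5663, -4.8798)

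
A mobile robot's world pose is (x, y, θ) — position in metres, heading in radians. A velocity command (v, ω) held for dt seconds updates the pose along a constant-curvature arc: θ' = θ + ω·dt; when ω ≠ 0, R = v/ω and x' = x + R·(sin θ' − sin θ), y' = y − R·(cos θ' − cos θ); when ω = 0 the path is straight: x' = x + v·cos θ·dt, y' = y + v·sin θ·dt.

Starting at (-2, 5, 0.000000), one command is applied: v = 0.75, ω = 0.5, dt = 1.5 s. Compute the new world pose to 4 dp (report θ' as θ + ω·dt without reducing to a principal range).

θ' = 0.0000 + 0.5·1.5 = 0.7500
R = v/ω = 0.75/0.5 = 1.5000
x' = -2 + 1.5000·(sin 0.7500 − sin 0.0000) = -0.9775
y' = 5 − 1.5000·(cos 0.7500 − cos 0.0000) = 5.4025

(-0.9775, 5.4025, 0.7500)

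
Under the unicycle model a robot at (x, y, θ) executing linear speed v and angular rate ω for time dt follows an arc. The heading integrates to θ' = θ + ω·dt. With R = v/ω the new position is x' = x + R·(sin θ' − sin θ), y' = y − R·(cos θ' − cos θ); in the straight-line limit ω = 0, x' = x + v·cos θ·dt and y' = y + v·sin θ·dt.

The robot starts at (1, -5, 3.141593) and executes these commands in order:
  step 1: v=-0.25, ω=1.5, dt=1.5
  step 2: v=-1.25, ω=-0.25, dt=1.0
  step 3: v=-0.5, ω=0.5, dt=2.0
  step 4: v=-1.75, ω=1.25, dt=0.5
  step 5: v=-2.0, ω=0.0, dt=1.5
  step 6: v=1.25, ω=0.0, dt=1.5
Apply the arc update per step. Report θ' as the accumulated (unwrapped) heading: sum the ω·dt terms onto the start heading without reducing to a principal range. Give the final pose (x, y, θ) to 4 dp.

(-2.1390, -3.7640, 6.7666)

step 1: θ'=5.3916 (R=-0.1667) → pose (1.1297, -4.7286, 5.3916)
step 2: θ'=5.1416 (R=5.0000) → pose (0.4736, -3.6685, 5.1416)
step 3: θ'=6.1416 (R=-1.0000) → pose (-0.2946, -3.0947, 6.1416)
step 4: θ'=6.7666 (R=-1.4000) → pose (-1.1429, -3.2411, 6.7666)
step 5: θ'=6.7666 (straight) → pose (-3.7992, -4.6355, 6.7666)
step 6: θ'=6.7666 (straight) → pose (-2.1390, -3.7640, 6.7666)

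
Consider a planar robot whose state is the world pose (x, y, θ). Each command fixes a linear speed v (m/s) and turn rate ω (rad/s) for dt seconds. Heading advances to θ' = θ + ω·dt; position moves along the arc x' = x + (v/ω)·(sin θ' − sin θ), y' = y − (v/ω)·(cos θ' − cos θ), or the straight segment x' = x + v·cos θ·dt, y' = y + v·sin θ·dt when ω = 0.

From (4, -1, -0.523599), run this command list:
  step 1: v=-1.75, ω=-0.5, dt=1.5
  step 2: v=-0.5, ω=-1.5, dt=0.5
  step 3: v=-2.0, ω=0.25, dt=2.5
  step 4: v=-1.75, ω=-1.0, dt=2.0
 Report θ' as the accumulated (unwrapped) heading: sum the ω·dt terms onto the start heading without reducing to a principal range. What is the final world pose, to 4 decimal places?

(5.2792, 8.1126, -3.3986)

step 1: θ'=-1.2736 (R=3.5000) → pose (2.4034, 1.0061, -1.2736)
step 2: θ'=-2.0236 (R=0.3333) → pose (2.4224, 1.2496, -2.0236)
step 3: θ'=-1.3986 (R=-8.0000) → pose (3.1103, 6.1203, -1.3986)
step 4: θ'=-3.3986 (R=1.7500) → pose (5.2792, 8.1126, -3.3986)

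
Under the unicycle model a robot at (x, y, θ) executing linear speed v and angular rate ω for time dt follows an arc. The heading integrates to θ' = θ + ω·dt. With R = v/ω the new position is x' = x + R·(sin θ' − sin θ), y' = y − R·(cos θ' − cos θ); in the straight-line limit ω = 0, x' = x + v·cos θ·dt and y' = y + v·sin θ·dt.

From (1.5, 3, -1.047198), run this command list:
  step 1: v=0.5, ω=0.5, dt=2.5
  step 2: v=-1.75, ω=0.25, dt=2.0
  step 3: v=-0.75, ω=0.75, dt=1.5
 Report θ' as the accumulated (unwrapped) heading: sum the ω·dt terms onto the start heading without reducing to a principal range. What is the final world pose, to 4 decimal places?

(-0.8680, -0.0120, 1.8278)

step 1: θ'=0.2028 (R=1.0000) → pose (2.5674, 2.5205, 0.2028)
step 2: θ'=0.7028 (R=-7.0000) → pose (-0.5472, 1.0052, 0.7028)
step 3: θ'=1.8278 (R=-1.0000) → pose (-0.8680, -0.0120, 1.8278)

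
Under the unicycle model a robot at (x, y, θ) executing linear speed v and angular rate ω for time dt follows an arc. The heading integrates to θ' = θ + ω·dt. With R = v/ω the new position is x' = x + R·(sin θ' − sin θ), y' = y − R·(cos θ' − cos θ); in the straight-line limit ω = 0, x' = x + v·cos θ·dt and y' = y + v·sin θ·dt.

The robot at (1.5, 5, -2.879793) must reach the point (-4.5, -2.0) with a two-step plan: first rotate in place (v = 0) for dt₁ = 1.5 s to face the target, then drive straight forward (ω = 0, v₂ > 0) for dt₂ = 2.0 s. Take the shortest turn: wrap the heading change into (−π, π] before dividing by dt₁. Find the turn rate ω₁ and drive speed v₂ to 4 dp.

heading to target = atan2(-2−5, -4.5−1.5) = -2.2794
Δθ = wrap(-2.2794 − -2.8798) = 0.6004; ω₁ = Δθ/dt₁ = 0.4002
distance = √((-4.5−1.5)² + (-2−5)²) = 9.2195; v₂ = distance/dt₂ = 4.6098

ω₁ = 0.4002, v₂ = 4.6098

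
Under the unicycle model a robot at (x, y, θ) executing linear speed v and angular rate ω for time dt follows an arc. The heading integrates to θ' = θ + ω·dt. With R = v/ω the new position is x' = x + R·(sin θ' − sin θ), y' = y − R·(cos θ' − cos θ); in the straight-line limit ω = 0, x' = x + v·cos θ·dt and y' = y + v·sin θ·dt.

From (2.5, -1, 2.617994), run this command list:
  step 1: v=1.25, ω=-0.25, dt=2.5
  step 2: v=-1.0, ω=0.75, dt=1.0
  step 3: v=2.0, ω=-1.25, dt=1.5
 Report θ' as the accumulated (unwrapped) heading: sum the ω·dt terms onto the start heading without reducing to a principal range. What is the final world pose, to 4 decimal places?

step 1: θ'=1.9930 (R=-5.0000) → pose (0.4390, 1.2813, 1.9930)
step 2: θ'=2.7430 (R=-1.3333) → pose (1.1378, 0.5988, 2.7430)
step 3: θ'=0.8680 (R=-1.6000) → pose (0.5379, 3.1076, 0.8680)

(0.5379, 3.1076, 0.8680)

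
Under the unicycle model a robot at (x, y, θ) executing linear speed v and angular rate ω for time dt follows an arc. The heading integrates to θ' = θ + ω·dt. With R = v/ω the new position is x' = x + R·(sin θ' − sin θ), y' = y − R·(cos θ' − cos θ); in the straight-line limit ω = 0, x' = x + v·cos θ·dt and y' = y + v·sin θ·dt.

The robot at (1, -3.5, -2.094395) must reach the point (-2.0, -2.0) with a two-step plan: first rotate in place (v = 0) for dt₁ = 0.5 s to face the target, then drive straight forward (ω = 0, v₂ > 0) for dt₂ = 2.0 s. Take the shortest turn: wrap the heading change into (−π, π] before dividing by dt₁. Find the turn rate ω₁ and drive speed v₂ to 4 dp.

heading to target = atan2(-2−-3.5, -2−1) = 2.6779
Δθ = wrap(2.6779 − -2.0944) = -1.5108; ω₁ = Δθ/dt₁ = -3.0217
distance = √((-2−1)² + (-2−-3.5)²) = 3.3541; v₂ = distance/dt₂ = 1.6771

ω₁ = -3.0217, v₂ = 1.6771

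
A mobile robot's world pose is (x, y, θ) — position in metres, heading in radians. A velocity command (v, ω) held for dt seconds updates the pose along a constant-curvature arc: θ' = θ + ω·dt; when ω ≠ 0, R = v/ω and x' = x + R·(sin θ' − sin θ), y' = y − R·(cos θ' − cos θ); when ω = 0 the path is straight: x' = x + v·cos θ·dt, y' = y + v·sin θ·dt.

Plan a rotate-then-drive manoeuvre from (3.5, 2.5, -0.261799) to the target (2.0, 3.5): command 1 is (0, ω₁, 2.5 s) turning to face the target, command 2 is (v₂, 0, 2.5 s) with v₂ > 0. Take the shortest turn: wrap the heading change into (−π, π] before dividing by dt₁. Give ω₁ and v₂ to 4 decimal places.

heading to target = atan2(3.5−2.5, 2−3.5) = 2.5536
Δθ = wrap(2.5536 − -0.2618) = 2.8154; ω₁ = Δθ/dt₁ = 1.1262
distance = √((2−3.5)² + (3.5−2.5)²) = 1.8028; v₂ = distance/dt₂ = 0.7211

ω₁ = 1.1262, v₂ = 0.7211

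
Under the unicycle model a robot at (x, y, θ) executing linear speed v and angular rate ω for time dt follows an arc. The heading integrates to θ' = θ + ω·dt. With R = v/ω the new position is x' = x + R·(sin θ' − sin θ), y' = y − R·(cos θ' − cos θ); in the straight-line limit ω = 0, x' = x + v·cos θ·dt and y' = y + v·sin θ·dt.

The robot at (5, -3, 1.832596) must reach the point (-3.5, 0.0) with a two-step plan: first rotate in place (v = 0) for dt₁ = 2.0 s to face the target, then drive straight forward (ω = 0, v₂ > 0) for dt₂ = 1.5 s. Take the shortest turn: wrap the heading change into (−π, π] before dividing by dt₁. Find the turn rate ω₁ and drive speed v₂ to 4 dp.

ω₁ = 0.4849, v₂ = 6.0093

heading to target = atan2(0−-3, -3.5−5) = 2.8023
Δθ = wrap(2.8023 − 1.8326) = 0.9697; ω₁ = Δθ/dt₁ = 0.4849
distance = √((-3.5−5)² + (0−-3)²) = 9.0139; v₂ = distance/dt₂ = 6.0093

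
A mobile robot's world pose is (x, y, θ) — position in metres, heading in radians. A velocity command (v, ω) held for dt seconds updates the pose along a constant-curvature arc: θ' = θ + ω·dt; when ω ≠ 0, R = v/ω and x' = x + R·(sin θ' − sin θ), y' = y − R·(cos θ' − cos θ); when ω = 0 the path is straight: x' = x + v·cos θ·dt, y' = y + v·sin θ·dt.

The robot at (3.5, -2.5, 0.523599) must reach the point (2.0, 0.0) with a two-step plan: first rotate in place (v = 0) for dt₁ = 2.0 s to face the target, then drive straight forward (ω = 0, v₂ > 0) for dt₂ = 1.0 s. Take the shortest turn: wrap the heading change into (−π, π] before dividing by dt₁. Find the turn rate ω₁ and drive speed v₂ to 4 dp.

ω₁ = 0.7938, v₂ = 2.9155

heading to target = atan2(0−-2.5, 2−3.5) = 2.1112
Δθ = wrap(2.1112 − 0.5236) = 1.5876; ω₁ = Δθ/dt₁ = 0.7938
distance = √((2−3.5)² + (0−-2.5)²) = 2.9155; v₂ = distance/dt₂ = 2.9155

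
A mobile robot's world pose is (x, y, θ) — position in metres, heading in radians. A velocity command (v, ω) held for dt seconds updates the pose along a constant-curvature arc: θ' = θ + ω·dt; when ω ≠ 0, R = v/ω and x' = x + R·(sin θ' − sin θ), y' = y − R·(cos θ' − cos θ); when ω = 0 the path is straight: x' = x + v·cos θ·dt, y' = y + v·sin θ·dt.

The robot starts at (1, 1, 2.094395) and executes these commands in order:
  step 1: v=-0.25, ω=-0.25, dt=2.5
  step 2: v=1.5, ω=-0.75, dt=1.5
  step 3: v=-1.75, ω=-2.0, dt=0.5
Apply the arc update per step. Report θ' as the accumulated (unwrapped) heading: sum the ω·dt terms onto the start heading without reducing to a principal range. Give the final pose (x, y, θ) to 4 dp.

step 1: θ'=1.4694 (R=1.0000) → pose (1.1288, 0.3988, 1.4694)
step 2: θ'=0.3444 (R=-2.0000) → pose (2.4433, 2.0789, 0.3444)
step 3: θ'=-0.6556 (R=0.8750) → pose (1.6145, 2.2089, -0.6556)

(1.6145, 2.2089, -0.6556)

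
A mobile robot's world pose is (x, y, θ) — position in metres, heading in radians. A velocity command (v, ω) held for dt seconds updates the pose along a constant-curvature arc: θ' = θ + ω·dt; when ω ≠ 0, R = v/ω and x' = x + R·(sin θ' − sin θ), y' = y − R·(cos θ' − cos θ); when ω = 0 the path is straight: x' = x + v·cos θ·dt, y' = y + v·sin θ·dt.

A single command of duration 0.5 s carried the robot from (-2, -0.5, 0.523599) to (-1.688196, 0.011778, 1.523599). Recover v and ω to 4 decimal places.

v = 1.2500, ω = 2.0000

Δθ = 1.523599 − 0.523599 = 1.000000
ω = Δθ/dt = 1.000000/0.5 = 2.0000
R = −Δy/(cos θ' − cos θ) = 0.6250
v = R·ω = 0.6250·2.0000 = 1.2500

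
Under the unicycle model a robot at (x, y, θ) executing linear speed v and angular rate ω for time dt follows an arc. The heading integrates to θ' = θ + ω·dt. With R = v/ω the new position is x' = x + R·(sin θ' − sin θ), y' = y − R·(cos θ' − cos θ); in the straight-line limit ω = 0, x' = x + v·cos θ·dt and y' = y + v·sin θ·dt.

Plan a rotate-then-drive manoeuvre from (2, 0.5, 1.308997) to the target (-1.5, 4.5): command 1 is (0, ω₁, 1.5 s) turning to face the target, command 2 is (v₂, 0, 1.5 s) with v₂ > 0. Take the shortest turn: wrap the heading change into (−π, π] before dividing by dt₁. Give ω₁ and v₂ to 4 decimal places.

ω₁ = 0.6538, v₂ = 3.5434

heading to target = atan2(4.5−0.5, -1.5−2) = 2.2896
Δθ = wrap(2.2896 − 1.3090) = 0.9806; ω₁ = Δθ/dt₁ = 0.6538
distance = √((-1.5−2)² + (4.5−0.5)²) = 5.3151; v₂ = distance/dt₂ = 3.5434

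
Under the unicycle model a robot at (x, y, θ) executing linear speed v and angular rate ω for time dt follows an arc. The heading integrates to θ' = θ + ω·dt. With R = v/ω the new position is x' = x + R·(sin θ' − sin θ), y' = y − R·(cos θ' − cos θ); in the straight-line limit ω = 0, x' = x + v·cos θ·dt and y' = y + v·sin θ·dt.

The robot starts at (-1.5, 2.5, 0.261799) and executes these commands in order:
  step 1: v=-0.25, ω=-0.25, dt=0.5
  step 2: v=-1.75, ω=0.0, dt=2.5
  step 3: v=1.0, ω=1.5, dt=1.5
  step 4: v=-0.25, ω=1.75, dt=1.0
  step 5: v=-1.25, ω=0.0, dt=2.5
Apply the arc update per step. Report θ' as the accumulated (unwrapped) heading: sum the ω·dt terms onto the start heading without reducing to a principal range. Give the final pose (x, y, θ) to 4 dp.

step 1: θ'=0.1368 (R=1.0000) → pose (-1.6224, 2.4753, 0.1368)
step 2: θ'=0.1368 (straight) → pose (-5.9566, 1.8786, 0.1368)
step 3: θ'=2.3868 (R=0.6667) → pose (-5.5907, 3.0247, 2.3868)
step 4: θ'=4.1368 (R=-0.1429) → pose (-5.3730, 3.0510, 4.1368)
step 5: θ'=4.1368 (straight) → pose (-3.6720, 5.6725, 4.1368)

(-3.6720, 5.6725, 4.1368)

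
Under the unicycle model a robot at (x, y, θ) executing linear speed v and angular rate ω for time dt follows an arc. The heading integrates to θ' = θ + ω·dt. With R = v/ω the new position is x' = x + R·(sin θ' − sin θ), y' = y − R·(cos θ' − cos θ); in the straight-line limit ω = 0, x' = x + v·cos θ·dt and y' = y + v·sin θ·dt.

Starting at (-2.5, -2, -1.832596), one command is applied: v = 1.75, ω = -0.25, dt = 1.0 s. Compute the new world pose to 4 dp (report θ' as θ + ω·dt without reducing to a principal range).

θ' = -1.8326 + -0.25·1.0 = -2.0826
R = v/ω = 1.75/-0.25 = -7.0000
x' = -2.5 + -7.0000·(sin -2.0826 − sin -1.8326) = -3.1584
y' = -2 − -7.0000·(cos -2.0826 − cos -1.8326) = -3.6165

(-3.1584, -3.6165, -2.0826)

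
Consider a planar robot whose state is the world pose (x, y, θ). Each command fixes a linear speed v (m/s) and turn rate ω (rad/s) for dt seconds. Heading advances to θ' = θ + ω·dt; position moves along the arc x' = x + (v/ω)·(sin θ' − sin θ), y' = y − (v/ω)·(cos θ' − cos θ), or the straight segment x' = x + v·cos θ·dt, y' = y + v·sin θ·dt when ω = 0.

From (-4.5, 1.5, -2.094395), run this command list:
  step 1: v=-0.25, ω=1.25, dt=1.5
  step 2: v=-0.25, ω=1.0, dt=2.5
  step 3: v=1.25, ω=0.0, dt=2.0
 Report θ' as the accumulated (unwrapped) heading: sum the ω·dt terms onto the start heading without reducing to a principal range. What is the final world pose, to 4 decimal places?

(-6.5029, 3.2845, 2.2806)

step 1: θ'=-0.2194 (R=-0.2000) → pose (-4.6297, 1.7952, -0.2194)
step 2: θ'=2.2806 (R=-0.2500) → pose (-4.8737, 1.3883, 2.2806)
step 3: θ'=2.2806 (straight) → pose (-6.5029, 3.2845, 2.2806)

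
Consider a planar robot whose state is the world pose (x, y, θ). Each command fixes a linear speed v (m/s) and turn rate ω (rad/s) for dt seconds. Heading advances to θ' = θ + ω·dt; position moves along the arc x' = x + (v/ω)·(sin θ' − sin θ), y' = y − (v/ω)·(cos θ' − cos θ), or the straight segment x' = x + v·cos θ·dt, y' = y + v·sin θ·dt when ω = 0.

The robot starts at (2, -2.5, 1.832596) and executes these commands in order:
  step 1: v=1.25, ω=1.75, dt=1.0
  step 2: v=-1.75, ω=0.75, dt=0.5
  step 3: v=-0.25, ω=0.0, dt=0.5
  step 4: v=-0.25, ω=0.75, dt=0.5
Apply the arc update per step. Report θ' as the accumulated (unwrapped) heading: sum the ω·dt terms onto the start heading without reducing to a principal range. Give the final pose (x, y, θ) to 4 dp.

(1.8612, -1.3316, 4.3326)

step 1: θ'=3.5826 (R=0.7143) → pose (1.0052, -2.0389, 3.5826)
step 2: θ'=3.9576 (R=-2.3333) → pose (1.7088, -1.5275, 3.9576)
step 3: θ'=3.9576 (straight) → pose (1.7945, -1.4364, 3.9576)
step 4: θ'=4.3326 (R=-0.3333) → pose (1.8612, -1.3316, 4.3326)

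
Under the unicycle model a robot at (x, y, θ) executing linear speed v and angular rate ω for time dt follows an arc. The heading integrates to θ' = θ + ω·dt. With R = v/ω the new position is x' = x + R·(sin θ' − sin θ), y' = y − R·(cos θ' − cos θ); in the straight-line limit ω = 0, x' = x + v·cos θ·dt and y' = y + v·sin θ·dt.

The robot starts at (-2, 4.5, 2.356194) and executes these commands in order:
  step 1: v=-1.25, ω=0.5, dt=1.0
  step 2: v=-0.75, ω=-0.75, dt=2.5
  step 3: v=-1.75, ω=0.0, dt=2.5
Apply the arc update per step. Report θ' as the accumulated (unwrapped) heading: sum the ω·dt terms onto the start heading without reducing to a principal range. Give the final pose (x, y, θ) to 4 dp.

step 1: θ'=2.8562 (R=-2.5000) → pose (-0.9361, 3.8689, 2.8562)
step 2: θ'=0.9812 (R=1.0000) → pose (-0.3865, 2.3533, 0.9812)
step 3: θ'=0.9812 (straight) → pose (-2.8191, -1.2830, 0.9812)

(-2.8191, -1.2830, 0.9812)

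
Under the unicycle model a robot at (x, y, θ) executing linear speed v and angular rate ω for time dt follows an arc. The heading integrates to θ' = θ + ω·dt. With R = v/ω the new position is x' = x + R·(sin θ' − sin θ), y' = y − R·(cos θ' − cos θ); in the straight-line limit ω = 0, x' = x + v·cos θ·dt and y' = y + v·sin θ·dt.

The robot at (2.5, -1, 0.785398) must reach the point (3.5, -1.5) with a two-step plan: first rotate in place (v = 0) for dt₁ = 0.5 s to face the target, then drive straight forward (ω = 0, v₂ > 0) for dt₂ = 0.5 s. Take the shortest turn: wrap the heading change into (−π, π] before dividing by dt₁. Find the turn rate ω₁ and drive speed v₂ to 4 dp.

ω₁ = -2.4981, v₂ = 2.2361

heading to target = atan2(-1.5−-1, 3.5−2.5) = -0.4636
Δθ = wrap(-0.4636 − 0.7854) = -1.2490; ω₁ = Δθ/dt₁ = -2.4981
distance = √((3.5−2.5)² + (-1.5−-1)²) = 1.1180; v₂ = distance/dt₂ = 2.2361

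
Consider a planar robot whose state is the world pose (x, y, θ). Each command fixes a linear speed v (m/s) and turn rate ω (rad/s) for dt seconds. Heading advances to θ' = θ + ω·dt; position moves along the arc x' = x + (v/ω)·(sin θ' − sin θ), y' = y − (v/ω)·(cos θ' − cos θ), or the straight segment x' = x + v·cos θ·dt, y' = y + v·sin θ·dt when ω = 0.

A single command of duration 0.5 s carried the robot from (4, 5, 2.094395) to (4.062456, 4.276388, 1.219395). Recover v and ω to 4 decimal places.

Δθ = 1.219395 − 2.094395 = -0.875000
ω = Δθ/dt = -0.875000/0.5 = -1.7500
R = −Δy/(cos θ' − cos θ) = 0.8571
v = R·ω = 0.8571·-1.7500 = -1.5000

v = -1.5000, ω = -1.7500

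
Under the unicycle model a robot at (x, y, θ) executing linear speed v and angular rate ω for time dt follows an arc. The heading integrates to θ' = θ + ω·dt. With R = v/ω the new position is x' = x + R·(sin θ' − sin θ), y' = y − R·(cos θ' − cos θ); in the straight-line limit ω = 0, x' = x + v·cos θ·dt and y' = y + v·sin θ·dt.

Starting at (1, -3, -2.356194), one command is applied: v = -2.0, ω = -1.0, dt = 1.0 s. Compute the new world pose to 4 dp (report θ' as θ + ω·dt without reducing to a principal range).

(2.8401, -2.4601, -3.3562)

θ' = -2.3562 + -1.0·1.0 = -3.3562
R = v/ω = -2.0/-1.0 = 2.0000
x' = 1 + 2.0000·(sin -3.3562 − sin -2.3562) = 2.8401
y' = -3 − 2.0000·(cos -3.3562 − cos -2.3562) = -2.4601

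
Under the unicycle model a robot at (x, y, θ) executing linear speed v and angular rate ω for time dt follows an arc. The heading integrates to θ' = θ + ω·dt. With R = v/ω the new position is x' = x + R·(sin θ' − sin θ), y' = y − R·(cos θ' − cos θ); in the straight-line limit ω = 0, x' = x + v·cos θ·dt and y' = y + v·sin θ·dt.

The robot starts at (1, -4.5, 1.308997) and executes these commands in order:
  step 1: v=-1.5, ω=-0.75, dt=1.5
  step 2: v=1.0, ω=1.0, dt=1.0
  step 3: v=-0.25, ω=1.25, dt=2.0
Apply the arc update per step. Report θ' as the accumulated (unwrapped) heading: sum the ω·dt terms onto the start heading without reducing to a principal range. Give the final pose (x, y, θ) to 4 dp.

(0.4657, -5.5894, 3.6840)

step 1: θ'=0.1840 (R=2.0000) → pose (-0.5659, -5.9486, 0.1840)
step 2: θ'=1.1840 (R=1.0000) → pose (0.1772, -5.3427, 1.1840)
step 3: θ'=3.6840 (R=-0.2000) → pose (0.4657, -5.5894, 3.6840)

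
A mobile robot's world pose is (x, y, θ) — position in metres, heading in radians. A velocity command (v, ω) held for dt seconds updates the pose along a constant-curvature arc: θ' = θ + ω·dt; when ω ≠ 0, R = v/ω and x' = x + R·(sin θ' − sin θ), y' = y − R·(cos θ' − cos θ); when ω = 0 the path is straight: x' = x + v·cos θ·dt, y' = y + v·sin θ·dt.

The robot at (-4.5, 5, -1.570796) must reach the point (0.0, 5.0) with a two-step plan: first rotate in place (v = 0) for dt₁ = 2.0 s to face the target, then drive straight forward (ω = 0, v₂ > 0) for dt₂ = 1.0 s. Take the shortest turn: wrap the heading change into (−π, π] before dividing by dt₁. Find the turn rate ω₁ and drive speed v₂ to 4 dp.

heading to target = atan2(5−5, 0−-4.5) = 0.0000
Δθ = wrap(0.0000 − -1.5708) = 1.5708; ω₁ = Δθ/dt₁ = 0.7854
distance = √((0−-4.5)² + (5−5)²) = 4.5000; v₂ = distance/dt₂ = 4.5000

ω₁ = 0.7854, v₂ = 4.5000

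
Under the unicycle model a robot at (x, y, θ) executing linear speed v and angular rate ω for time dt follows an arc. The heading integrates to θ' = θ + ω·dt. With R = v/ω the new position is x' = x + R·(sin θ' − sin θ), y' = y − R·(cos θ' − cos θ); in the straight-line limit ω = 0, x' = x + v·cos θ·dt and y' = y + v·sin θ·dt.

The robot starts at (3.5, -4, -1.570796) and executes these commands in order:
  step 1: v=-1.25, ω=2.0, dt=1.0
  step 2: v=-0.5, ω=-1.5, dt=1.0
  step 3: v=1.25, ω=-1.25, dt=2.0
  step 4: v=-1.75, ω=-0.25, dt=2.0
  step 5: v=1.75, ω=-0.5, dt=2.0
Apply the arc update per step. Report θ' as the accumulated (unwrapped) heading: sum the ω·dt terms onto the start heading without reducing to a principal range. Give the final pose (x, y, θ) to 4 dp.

step 1: θ'=0.4292 (R=-0.6250) → pose (2.6149, -3.4317, 0.4292)
step 2: θ'=-1.0708 (R=0.3333) → pose (2.1837, -3.2884, -1.0708)
step 3: θ'=-3.5708 (R=-1.0000) → pose (0.8899, -4.6771, -3.5708)
step 4: θ'=-4.0708 (R=7.0000) → pose (3.5849, -6.8529, -4.0708)
step 5: θ'=-5.0708 (R=-3.5000) → pose (3.1113, -3.5305, -5.0708)

(3.1113, -3.5305, -5.0708)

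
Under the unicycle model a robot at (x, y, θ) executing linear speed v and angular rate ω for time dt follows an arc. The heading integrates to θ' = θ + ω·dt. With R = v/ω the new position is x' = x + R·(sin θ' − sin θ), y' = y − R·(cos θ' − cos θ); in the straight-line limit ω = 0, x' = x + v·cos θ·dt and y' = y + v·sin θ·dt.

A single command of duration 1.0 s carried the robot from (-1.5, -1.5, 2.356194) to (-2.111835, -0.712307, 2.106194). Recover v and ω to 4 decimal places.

Δθ = 2.106194 − 2.356194 = -0.250000
ω = Δθ/dt = -0.250000/1.0 = -0.2500
R = −Δy/(cos θ' − cos θ) = -4.0000
v = R·ω = -4.0000·-0.2500 = 1.0000

v = 1.0000, ω = -0.2500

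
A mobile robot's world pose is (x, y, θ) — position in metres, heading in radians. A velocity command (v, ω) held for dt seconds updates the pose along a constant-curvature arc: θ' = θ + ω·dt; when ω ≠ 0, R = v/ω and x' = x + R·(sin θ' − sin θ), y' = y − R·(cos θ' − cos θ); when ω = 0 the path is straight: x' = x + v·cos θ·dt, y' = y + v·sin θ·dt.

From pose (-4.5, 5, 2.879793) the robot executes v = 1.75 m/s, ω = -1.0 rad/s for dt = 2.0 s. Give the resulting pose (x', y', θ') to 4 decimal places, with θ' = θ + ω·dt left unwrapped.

(-5.3956, 7.8057, 0.8798)

θ' = 2.8798 + -1.0·2.0 = 0.8798
R = v/ω = 1.75/-1.0 = -1.7500
x' = -4.5 + -1.7500·(sin 0.8798 − sin 2.8798) = -5.3956
y' = 5 − -1.7500·(cos 0.8798 − cos 2.8798) = 7.8057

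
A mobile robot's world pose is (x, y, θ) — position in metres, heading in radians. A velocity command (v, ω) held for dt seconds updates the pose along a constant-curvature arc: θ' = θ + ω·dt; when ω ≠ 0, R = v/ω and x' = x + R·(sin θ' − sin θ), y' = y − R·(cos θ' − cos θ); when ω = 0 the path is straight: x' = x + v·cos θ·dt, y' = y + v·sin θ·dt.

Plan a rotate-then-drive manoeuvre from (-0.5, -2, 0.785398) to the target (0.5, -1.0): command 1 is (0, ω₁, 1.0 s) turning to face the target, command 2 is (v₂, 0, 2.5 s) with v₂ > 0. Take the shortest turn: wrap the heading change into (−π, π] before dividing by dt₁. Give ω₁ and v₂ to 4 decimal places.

ω₁ = 0.0000, v₂ = 0.5657

heading to target = atan2(-1−-2, 0.5−-0.5) = 0.7854
Δθ = wrap(0.7854 − 0.7854) = 0.0000; ω₁ = Δθ/dt₁ = 0.0000
distance = √((0.5−-0.5)² + (-1−-2)²) = 1.4142; v₂ = distance/dt₂ = 0.5657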